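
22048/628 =5512/157=35.11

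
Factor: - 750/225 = -2^1*3^(-1 )*5^1 = - 10/3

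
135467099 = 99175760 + 36291339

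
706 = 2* 353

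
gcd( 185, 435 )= 5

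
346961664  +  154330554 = 501292218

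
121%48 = 25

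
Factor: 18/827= 2^1*3^2*827^(-1)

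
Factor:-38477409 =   -  3^1*17^1*  137^1*5507^1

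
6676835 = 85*78551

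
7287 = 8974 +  -1687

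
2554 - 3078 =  - 524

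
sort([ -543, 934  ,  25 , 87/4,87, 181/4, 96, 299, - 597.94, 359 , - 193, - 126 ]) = [ - 597.94,-543 , - 193 , - 126,  87/4, 25, 181/4, 87,96 , 299, 359  ,  934]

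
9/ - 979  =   - 9/979  =  -  0.01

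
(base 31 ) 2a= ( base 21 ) 39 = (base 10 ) 72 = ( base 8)110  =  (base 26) 2K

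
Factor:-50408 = - 2^3*6301^1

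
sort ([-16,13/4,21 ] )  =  [ - 16,13/4 , 21 ] 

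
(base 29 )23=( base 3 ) 2021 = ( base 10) 61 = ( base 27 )27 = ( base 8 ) 75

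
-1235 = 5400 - 6635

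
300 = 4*75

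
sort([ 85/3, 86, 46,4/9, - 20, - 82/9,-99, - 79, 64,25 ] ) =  [-99, - 79, - 20,-82/9,4/9,  25, 85/3, 46, 64 , 86] 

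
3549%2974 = 575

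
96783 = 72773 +24010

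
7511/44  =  7511/44 = 170.70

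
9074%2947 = 233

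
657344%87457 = 45145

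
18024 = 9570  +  8454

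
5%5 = 0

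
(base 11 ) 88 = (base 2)1100000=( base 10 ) 96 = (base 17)5b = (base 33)2U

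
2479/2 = 1239 + 1/2 = 1239.50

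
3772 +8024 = 11796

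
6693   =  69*97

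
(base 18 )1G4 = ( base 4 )21220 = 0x268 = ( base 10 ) 616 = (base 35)hl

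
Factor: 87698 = 2^1*13^1*3373^1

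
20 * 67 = 1340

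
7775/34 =228 + 23/34 = 228.68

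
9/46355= 9/46355 = 0.00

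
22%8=6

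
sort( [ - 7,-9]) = [ - 9, - 7] 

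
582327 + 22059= 604386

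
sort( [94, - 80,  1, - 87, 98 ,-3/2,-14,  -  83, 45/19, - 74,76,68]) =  [ - 87, - 83, - 80, -74, - 14,-3/2, 1,  45/19,68,76,94,98]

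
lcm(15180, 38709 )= 774180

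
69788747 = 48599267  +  21189480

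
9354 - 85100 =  - 75746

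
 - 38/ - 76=1/2 = 0.50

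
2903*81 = 235143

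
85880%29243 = 27394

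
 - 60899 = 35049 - 95948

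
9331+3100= 12431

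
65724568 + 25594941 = 91319509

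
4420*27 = 119340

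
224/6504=28/813 = 0.03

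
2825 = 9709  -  6884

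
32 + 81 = 113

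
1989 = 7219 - 5230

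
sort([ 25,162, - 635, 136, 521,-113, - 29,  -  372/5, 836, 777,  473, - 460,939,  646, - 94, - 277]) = [ - 635,-460  , - 277,-113, - 94, - 372/5, - 29 , 25,136, 162, 473,521, 646,777, 836, 939 ] 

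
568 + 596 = 1164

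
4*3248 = 12992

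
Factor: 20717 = 20717^1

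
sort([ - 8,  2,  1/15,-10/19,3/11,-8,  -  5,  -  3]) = [ - 8, - 8 , - 5, - 3 , - 10/19, 1/15, 3/11,2 ]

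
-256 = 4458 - 4714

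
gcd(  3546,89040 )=6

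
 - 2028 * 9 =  - 18252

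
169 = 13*13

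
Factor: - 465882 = -2^1*3^1 * 77647^1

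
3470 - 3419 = 51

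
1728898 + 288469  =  2017367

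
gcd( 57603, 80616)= 3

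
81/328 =81/328=0.25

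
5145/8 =5145/8 = 643.12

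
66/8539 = 66/8539 = 0.01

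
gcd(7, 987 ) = 7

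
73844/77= 959 + 1/77 =959.01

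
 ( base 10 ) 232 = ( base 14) 128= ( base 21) b1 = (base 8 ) 350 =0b11101000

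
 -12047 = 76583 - 88630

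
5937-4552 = 1385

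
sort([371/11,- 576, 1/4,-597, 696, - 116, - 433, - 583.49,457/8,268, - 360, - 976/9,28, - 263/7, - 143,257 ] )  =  [ - 597, - 583.49, - 576, - 433, - 360, - 143, - 116, - 976/9, - 263/7, 1/4, 28, 371/11,457/8, 257,268, 696]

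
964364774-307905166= 656459608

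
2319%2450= 2319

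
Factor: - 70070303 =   -  577^1*121439^1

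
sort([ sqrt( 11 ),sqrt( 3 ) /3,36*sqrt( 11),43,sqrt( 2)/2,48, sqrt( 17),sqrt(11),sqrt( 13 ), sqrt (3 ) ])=[ sqrt( 3 ) /3,sqrt( 2 ) /2,sqrt( 3), sqrt( 11),sqrt( 11 ), sqrt(13 ), sqrt( 17),43,48,36*sqrt(11 )] 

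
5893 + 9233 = 15126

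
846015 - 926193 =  - 80178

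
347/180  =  347/180 = 1.93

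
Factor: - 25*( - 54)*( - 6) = -2^2*3^4*5^2 = - 8100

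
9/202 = 9/202 = 0.04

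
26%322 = 26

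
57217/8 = 7152 + 1/8=7152.12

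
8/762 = 4/381 = 0.01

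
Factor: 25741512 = 2^3 * 3^2 * 61^1*5861^1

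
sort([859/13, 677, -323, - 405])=[ - 405, - 323,859/13,677]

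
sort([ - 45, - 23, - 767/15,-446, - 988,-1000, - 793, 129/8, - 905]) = [ - 1000,-988, - 905 ,-793, - 446,-767/15, - 45, - 23,  129/8]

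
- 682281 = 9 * ( -75809)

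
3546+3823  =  7369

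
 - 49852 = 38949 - 88801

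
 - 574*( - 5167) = 2965858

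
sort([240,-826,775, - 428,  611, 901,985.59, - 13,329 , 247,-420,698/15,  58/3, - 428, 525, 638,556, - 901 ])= [ - 901 , - 826,-428, - 428,-420, - 13,  58/3, 698/15, 240,247, 329,525, 556,611, 638 , 775 , 901, 985.59]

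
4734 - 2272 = 2462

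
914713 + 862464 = 1777177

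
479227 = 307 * 1561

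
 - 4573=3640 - 8213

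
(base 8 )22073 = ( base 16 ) 243b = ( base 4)2100323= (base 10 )9275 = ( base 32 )91R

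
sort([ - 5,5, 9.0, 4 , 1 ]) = [ - 5,1, 4,5,9.0]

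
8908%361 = 244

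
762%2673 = 762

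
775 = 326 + 449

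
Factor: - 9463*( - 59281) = 9463^1*59281^1 = 560976103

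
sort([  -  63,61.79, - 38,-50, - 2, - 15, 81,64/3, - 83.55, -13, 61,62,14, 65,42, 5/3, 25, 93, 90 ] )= [ - 83.55, - 63, - 50, - 38 , - 15, - 13, - 2,  5/3,14,64/3, 25,42, 61,61.79, 62, 65, 81, 90 , 93]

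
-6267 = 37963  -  44230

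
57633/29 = 1987 + 10/29 = 1987.34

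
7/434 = 1/62=0.02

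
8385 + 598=8983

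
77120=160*482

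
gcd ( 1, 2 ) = 1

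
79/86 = 79/86  =  0.92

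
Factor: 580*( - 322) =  - 186760 = -2^3*5^1*7^1*23^1*29^1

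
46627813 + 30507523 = 77135336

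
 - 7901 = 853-8754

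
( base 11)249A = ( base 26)4L5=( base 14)1287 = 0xcb7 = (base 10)3255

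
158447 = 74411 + 84036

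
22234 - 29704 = - 7470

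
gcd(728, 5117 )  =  7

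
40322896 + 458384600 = 498707496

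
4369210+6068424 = 10437634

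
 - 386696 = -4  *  96674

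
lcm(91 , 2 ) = 182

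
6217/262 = 23+191/262 = 23.73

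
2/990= 1/495 = 0.00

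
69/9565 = 69/9565 =0.01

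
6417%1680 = 1377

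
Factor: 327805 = 5^1*53^1 *1237^1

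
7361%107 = 85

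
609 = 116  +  493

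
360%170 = 20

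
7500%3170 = 1160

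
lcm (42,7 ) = 42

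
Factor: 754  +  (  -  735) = 19 =19^1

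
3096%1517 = 62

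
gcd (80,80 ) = 80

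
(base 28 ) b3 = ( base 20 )FB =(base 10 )311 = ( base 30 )ab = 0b100110111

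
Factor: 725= 5^2*29^1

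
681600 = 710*960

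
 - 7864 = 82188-90052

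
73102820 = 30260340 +42842480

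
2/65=2/65  =  0.03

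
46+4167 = 4213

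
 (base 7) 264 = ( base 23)66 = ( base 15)99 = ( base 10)144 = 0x90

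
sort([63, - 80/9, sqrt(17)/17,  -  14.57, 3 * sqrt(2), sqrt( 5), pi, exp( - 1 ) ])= [ - 14.57, - 80/9, sqrt ( 17 ) /17, exp( - 1),  sqrt(5), pi, 3 * sqrt(2),63 ] 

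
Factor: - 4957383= - 3^1*101^1*16361^1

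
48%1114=48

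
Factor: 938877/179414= 2^(-1 )*3^1 * 109^(  -  1 )*131^1*823^( - 1 )*2389^1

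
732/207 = 244/69  =  3.54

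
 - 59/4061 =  - 59/4061 = - 0.01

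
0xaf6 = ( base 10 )2806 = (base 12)175a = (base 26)43o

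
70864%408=280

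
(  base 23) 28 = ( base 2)110110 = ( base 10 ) 54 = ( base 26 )22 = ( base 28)1q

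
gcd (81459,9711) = 9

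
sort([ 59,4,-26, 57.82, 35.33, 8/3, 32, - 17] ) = [ - 26, - 17, 8/3, 4, 32, 35.33, 57.82,59]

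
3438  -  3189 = 249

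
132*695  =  91740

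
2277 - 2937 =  - 660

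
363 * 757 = 274791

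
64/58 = 32/29 = 1.10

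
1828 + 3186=5014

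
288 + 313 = 601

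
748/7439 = 748/7439 = 0.10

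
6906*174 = 1201644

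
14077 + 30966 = 45043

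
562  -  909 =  - 347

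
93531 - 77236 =16295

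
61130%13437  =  7382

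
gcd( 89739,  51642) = 9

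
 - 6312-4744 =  -11056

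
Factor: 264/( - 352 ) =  - 3/4 =- 2^( - 2 )*3^1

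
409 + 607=1016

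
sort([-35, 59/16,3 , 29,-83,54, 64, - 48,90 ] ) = [ - 83, - 48,-35,3,59/16,  29,54,64,90]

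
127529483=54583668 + 72945815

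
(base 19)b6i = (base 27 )5gq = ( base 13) 1b38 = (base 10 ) 4103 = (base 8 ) 10007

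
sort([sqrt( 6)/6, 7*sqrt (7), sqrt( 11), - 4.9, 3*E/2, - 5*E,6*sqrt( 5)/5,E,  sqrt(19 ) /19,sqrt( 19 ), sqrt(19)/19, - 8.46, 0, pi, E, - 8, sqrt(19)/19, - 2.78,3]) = [ - 5*E , - 8.46, - 8 , - 4.9, - 2.78,0, sqrt( 19 ) /19, sqrt(19)/19,  sqrt( 19)/19, sqrt( 6 )/6, 6*sqrt( 5 ) /5, E, E, 3,pi, sqrt(11) , 3*E/2 , sqrt(19), 7*sqrt( 7 ) ] 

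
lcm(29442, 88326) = 88326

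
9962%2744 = 1730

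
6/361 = 6/361 = 0.02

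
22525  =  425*53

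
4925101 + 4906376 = 9831477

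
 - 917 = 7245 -8162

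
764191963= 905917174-141725211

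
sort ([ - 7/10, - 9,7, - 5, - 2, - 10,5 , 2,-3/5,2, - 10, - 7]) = [ - 10, - 10, - 9, - 7,-5, - 2, - 7/10, - 3/5,2,2,5,7 ] 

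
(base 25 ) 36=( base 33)2f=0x51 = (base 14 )5b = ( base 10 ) 81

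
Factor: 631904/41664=91/6= 2^( - 1)*3^( - 1)* 7^1*13^1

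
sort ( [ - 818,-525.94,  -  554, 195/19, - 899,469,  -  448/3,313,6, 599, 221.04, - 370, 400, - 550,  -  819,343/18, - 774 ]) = [ - 899, - 819,-818, - 774,- 554,-550, - 525.94, - 370,-448/3,6  ,  195/19 , 343/18, 221.04,313,400,469,599 ] 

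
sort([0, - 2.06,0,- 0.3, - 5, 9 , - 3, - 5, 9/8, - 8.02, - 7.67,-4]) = [ - 8.02, - 7.67, - 5, - 5, -4, - 3, - 2.06, - 0.3, 0 , 0  ,  9/8, 9 ]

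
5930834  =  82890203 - 76959369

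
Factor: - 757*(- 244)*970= 179166760= 2^3*5^1*61^1*97^1*757^1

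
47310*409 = 19349790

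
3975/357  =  1325/119=11.13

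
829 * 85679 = 71027891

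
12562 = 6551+6011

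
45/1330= 9/266 = 0.03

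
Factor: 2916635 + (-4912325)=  - 2^1*3^1*5^1 *66523^1 = -  1995690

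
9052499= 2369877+6682622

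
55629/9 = 6181=   6181.00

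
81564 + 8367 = 89931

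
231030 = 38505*6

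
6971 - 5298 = 1673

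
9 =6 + 3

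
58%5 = 3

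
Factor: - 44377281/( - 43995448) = 2^(-3)*3^3 * 7^(-1)*13^1*23^2*31^( - 1)*239^1*25343^( - 1 ) 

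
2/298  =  1/149 = 0.01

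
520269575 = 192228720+328040855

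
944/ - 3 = -944/3 = -314.67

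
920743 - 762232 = 158511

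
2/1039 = 2/1039=   0.00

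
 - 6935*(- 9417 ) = 65306895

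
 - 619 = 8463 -9082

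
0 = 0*40032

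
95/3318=95/3318 = 0.03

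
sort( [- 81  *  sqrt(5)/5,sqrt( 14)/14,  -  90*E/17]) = [  -  81*sqrt(5)/5,-90*E/17,sqrt (14)/14]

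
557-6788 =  - 6231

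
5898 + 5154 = 11052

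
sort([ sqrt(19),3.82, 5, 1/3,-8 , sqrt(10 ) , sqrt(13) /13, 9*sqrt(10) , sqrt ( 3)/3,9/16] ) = [-8,sqrt (13 ) /13, 1/3,9/16,sqrt(3) /3, sqrt(10), 3.82,sqrt( 19 ),5,9*sqrt( 10 )]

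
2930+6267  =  9197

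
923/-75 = -923/75=- 12.31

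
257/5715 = 257/5715=0.04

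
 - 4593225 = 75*(  -  61243 ) 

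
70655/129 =547 + 92/129 =547.71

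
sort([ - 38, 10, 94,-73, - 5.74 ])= [ -73,-38,-5.74,10, 94 ] 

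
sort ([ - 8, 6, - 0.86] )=[ - 8, - 0.86,6 ]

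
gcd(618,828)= 6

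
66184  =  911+65273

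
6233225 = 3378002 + 2855223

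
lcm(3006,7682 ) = 69138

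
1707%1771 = 1707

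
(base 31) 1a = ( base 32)19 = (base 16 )29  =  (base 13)32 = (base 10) 41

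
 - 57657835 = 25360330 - 83018165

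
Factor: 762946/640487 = 866/727 = 2^1*  433^1*727^( - 1 ) 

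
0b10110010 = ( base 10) 178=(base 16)b2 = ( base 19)97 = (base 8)262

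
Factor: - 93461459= - 7^1*13^1 * 127^1 * 8087^1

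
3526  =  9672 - 6146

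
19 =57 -38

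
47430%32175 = 15255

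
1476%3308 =1476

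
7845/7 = 1120 + 5/7 = 1120.71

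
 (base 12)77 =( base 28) 37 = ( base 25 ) 3G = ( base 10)91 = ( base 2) 1011011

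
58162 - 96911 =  - 38749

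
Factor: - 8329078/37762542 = - 4164539/18881271 = - 3^( - 2 )*17^( - 1 )*123407^( - 1 )*4164539^1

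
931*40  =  37240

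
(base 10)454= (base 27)gm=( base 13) 28C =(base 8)706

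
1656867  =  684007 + 972860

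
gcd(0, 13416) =13416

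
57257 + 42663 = 99920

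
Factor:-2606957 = - 61^1*42737^1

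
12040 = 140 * 86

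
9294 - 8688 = 606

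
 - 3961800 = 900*( - 4402) 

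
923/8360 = 923/8360= 0.11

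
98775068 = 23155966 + 75619102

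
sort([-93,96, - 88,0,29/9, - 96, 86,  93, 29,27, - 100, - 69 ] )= [-100, - 96, - 93,- 88, - 69, 0, 29/9,27, 29, 86, 93, 96]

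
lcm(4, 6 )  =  12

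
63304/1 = 63304 = 63304.00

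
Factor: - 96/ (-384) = 1/4 = 2^( - 2) 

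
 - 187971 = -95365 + - 92606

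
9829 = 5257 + 4572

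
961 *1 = 961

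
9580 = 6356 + 3224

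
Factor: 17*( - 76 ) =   -  2^2*17^1*19^1 = - 1292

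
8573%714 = 5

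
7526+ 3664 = 11190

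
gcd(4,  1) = 1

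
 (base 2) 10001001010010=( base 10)8786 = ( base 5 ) 240121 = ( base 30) 9mq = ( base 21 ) JJ8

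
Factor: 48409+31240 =79649= 23^1*3463^1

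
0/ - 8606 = 0/1 = - 0.00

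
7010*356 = 2495560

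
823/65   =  12 + 43/65 = 12.66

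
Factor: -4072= - 2^3 * 509^1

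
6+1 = 7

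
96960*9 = 872640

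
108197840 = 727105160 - 618907320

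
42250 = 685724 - 643474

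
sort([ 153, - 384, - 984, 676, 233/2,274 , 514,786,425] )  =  [ -984,-384, 233/2,153,274,  425,514, 676,786]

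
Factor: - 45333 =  - 3^3*23^1*73^1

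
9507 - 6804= 2703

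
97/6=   97/6= 16.17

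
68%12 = 8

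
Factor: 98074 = 2^1 * 49037^1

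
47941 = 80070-32129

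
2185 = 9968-7783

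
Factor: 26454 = 2^1*3^1*4409^1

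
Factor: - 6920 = -2^3*5^1*173^1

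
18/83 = 18/83 = 0.22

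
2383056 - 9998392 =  - 7615336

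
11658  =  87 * 134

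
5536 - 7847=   -  2311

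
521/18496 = 521/18496  =  0.03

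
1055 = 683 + 372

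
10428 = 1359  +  9069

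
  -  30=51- 81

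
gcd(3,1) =1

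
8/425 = 8/425 = 0.02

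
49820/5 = 9964 = 9964.00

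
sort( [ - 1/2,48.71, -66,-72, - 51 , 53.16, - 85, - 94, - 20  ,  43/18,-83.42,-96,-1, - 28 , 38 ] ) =[- 96 ,  -  94, - 85,-83.42, -72, - 66,- 51 , - 28, - 20, - 1, - 1/2, 43/18, 38,48.71,53.16]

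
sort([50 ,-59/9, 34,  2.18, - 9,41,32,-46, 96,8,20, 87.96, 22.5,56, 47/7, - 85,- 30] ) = [ - 85,  -  46, - 30, - 9,-59/9,2.18, 47/7,8,20,22.5,32,  34,41, 50, 56, 87.96, 96 ]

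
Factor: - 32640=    - 2^7*3^1*5^1 * 17^1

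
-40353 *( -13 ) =524589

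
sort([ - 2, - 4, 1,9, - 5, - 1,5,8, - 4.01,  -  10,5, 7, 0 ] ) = [ - 10, - 5 , - 4.01, - 4, - 2, - 1, 0, 1,5, 5,7, 8,9 ] 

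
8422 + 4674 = 13096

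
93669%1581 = 390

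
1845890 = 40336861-38490971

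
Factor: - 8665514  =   - 2^1 * 11^1 * 13^1*41^1*739^1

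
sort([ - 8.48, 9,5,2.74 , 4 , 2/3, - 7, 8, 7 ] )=[ - 8.48, - 7,2/3,2.74,4 , 5,7,8,9]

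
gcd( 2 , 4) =2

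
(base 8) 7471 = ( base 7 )14235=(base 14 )15c5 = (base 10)3897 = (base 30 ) 49R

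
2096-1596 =500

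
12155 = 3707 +8448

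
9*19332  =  173988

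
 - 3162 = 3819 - 6981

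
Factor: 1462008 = 2^3*3^1*60917^1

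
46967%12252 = 10211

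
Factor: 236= 2^2*59^1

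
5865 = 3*1955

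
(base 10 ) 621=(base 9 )760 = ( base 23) 140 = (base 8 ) 1155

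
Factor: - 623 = - 7^1 * 89^1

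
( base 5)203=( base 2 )110101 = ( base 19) 2f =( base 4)311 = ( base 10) 53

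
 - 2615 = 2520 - 5135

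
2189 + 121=2310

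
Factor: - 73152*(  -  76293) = 5580985536 = 2^6*3^4*7^2*127^1 * 173^1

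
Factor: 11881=109^2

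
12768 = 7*1824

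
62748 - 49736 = 13012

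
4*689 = 2756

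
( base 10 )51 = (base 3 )1220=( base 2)110011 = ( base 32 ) 1j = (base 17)30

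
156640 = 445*352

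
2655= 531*5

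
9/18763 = 9/18763 = 0.00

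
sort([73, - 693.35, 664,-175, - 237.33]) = [ - 693.35, - 237.33, - 175,73 , 664 ] 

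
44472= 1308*34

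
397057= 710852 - 313795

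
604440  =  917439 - 312999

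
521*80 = 41680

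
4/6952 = 1/1738 = 0.00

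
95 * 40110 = 3810450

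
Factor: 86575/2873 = 5^2* 13^( - 2 )*17^( -1)*3463^1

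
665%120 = 65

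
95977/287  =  334 + 17/41 = 334.41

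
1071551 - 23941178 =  - 22869627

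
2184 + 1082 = 3266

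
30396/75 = 10132/25=405.28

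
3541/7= 3541/7   =  505.86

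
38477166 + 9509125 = 47986291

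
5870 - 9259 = -3389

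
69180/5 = 13836  =  13836.00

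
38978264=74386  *524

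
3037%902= 331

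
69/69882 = 23/23294 = 0.00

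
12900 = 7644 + 5256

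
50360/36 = 1398 + 8/9= 1398.89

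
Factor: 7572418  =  2^1 * 7^1 *61^1*8867^1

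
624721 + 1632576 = 2257297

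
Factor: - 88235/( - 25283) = 5^1*7^1*131^( - 1)*193^( - 1)*2521^1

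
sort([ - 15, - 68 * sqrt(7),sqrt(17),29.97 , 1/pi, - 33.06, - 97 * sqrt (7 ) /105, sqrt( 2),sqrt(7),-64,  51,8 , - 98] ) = [ - 68*sqrt( 7 ),-98 , - 64, - 33.06, - 15, - 97*sqrt( 7 ) /105,1/pi,sqrt (2 ),sqrt( 7), sqrt(17 ), 8, 29.97,51]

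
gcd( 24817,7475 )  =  299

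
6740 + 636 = 7376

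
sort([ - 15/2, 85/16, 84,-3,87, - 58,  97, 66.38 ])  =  [ - 58, - 15/2, - 3, 85/16,66.38, 84, 87, 97]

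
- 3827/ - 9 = 3827/9 = 425.22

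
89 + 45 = 134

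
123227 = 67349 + 55878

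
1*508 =508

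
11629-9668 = 1961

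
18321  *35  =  641235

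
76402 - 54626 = 21776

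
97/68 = 97/68 =1.43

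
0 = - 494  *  0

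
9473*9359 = 88657807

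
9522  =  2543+6979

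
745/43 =17+14/43 = 17.33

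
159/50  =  159/50 = 3.18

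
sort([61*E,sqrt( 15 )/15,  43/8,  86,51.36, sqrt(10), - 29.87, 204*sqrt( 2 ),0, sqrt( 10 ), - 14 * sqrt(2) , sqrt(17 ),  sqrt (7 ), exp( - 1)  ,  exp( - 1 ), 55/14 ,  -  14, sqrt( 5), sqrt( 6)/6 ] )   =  [  -  29.87,  -  14*sqrt (2) , - 14,0,sqrt (15)/15, exp( - 1 ), exp(-1 ),  sqrt(6) /6, sqrt(5 ),sqrt(7), sqrt( 10 ),sqrt(10), 55/14,sqrt( 17 ),43/8, 51.36,86, 61 * E, 204 * sqrt( 2 )]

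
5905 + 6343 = 12248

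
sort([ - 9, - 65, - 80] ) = [ - 80, - 65, - 9 ] 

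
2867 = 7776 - 4909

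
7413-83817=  - 76404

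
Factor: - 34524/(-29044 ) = 63/53  =  3^2*7^1*53^( - 1)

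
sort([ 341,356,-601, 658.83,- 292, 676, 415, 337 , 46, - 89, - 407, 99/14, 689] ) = [ - 601, - 407,  -  292, - 89, 99/14, 46, 337, 341,  356,  415,658.83, 676, 689]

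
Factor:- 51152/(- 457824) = 3197/28614 = 2^( - 1)*3^( - 1 )*19^(  -  1 )* 23^1 * 139^1*251^( - 1) 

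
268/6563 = 268/6563= 0.04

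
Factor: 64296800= 2^5*5^2 * 179^1 * 449^1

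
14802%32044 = 14802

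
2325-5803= -3478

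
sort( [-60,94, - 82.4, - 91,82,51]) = [-91, - 82.4, - 60, 51,82, 94 ] 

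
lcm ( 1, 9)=9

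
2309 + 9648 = 11957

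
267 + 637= 904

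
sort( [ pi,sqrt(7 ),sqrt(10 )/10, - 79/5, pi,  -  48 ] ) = [ - 48, - 79/5,sqrt(10 )/10, sqrt(7 ),pi,pi] 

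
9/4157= 9/4157= 0.00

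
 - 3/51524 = - 1 + 51521/51524 = -0.00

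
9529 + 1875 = 11404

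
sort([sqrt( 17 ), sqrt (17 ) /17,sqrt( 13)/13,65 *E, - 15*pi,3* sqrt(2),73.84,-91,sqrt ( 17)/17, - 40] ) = [ - 91, - 15*pi, - 40,sqrt(17)/17, sqrt( 17 ) /17, sqrt(13) /13,sqrt (17 ), 3*sqrt (2),73.84,65*E ] 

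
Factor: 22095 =3^2*5^1*491^1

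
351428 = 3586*98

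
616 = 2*308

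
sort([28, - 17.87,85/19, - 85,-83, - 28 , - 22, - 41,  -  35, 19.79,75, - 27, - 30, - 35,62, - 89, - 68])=[ - 89,  -  85, - 83, - 68, - 41, - 35, - 35 , - 30, - 28, - 27, - 22, - 17.87, 85/19, 19.79, 28,  62, 75]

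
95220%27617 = 12369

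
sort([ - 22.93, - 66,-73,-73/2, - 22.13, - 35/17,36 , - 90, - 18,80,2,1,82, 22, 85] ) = [ - 90, - 73, - 66, - 73/2,-22.93,-22.13,  -  18, - 35/17, 1,2,22,36,80,82,85 ] 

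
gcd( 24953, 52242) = 1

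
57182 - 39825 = 17357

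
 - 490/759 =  - 1 + 269/759  =  -  0.65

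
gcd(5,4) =1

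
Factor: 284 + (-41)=243 = 3^5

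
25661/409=25661/409 =62.74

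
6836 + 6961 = 13797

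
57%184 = 57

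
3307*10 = 33070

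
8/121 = 8/121 = 0.07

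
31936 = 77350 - 45414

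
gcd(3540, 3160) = 20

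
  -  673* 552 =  - 371496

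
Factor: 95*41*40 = 2^3*5^2*19^1*41^1  =  155800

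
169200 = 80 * 2115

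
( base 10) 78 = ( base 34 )2a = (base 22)3C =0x4E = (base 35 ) 28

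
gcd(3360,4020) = 60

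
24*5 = 120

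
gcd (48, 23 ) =1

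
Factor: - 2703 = - 3^1*17^1*53^1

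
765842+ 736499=1502341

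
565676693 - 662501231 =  - 96824538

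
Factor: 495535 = 5^1*23^1*31^1*139^1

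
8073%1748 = 1081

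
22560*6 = 135360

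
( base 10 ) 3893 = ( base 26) 5jj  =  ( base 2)111100110101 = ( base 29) 4i7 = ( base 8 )7465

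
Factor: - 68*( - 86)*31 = 2^3*17^1 * 31^1 * 43^1=181288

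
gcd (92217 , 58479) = 3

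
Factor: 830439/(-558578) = -2^(-1)*3^3*23^( - 1 )*12143^(-1 )*30757^1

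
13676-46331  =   - 32655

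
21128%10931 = 10197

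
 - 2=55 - 57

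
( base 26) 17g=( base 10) 874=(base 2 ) 1101101010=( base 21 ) 1kd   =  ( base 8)1552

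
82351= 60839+21512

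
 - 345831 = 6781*( - 51) 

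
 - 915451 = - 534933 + -380518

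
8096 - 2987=5109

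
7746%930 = 306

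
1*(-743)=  - 743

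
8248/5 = 1649+3/5 = 1649.60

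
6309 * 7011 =44232399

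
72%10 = 2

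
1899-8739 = - 6840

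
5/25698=5/25698= 0.00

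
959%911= 48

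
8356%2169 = 1849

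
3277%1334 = 609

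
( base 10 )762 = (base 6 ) 3310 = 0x2FA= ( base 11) 633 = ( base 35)LR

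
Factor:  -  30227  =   - 167^1* 181^1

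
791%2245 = 791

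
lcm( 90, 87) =2610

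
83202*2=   166404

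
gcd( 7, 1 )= 1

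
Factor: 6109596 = 2^2*3^2*17^1*67^1*149^1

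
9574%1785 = 649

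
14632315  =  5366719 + 9265596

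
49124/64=12281/16 = 767.56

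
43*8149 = 350407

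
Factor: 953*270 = 257310 = 2^1 * 3^3 * 5^1 *953^1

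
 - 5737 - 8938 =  - 14675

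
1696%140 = 16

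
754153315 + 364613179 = 1118766494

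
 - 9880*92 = - 908960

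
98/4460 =49/2230 = 0.02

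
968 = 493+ 475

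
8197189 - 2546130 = 5651059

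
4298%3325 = 973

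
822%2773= 822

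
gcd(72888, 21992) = 8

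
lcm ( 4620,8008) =120120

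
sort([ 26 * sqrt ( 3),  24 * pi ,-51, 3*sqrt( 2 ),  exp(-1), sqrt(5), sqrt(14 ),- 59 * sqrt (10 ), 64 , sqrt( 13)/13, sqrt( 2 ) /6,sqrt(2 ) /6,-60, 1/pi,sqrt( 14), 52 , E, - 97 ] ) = [ - 59 * sqrt(10), - 97,- 60, - 51 , sqrt (2 ) /6, sqrt( 2) /6, sqrt( 13) /13, 1/pi, exp( - 1 ), sqrt(5), E,sqrt( 14),sqrt( 14 ), 3 * sqrt ( 2),26 * sqrt( 3), 52, 64,24*pi ]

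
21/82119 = 7/27373 = 0.00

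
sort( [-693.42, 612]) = [ -693.42, 612]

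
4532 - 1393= 3139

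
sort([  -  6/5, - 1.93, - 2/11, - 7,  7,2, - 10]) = [ - 10, - 7, - 1.93,-6/5 , - 2/11, 2,7]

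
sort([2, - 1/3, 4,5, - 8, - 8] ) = [ - 8,  -  8,  -  1/3, 2, 4, 5]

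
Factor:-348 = -2^2*3^1*29^1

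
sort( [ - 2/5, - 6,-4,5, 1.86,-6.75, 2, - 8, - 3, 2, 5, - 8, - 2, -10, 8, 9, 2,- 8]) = [ - 10, - 8, - 8, - 8, - 6.75, - 6, - 4, - 3,  -  2,  -  2/5,1.86, 2, 2, 2 , 5, 5,8, 9 ] 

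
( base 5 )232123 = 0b10000011011101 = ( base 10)8413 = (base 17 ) 1c1f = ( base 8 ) 20335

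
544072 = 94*5788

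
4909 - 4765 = 144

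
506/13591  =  506/13591 = 0.04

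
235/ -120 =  - 2 + 1/24 = - 1.96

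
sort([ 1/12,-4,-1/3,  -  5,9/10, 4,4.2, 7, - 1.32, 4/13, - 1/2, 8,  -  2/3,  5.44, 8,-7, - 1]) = [ - 7, - 5, - 4, - 1.32, - 1, - 2/3, - 1/2 , - 1/3, 1/12 , 4/13 , 9/10,4, 4.2 , 5.44, 7, 8,8]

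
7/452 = 7/452 = 0.02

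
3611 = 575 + 3036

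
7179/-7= - 1026  +  3/7 = -  1025.57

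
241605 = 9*26845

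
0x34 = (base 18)2g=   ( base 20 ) 2C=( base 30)1M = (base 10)52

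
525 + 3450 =3975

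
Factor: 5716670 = 2^1*5^1*113^1  *  5059^1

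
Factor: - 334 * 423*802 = -113308164 = - 2^2*3^2*47^1  *  167^1 * 401^1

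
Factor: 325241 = 7^1*97^1*479^1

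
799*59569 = 47595631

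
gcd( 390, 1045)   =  5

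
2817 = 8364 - 5547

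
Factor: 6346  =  2^1*19^1 *167^1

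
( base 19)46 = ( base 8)122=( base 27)31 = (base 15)57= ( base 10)82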